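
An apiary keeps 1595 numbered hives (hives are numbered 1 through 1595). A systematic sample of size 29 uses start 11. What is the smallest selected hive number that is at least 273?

286

k = 1595/29 = 55
Steps past start: ⌈(273 − 11)/55⌉ = ⌈262/55⌉ = 5
Selected hive: 11 + 5×55 = 286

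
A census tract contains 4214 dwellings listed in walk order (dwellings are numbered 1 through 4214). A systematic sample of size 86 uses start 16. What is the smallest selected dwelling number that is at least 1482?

1486

k = 4214/86 = 49
Steps past start: ⌈(1482 − 16)/49⌉ = ⌈1466/49⌉ = 30
Selected dwelling: 16 + 30×49 = 1486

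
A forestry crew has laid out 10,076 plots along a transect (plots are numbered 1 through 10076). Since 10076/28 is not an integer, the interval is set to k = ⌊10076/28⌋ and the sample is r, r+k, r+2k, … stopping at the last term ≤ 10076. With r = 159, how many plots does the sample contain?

k = ⌊10076/28⌋ = 359
Achieved size = ⌊(10076 − 159)/359⌋ + 1 = ⌊9917/359⌋ + 1 = 27 + 1 = 28
(last selection: 159 + 27×359 = 9852 ≤ 10076; next would be 10211 > 10076)

28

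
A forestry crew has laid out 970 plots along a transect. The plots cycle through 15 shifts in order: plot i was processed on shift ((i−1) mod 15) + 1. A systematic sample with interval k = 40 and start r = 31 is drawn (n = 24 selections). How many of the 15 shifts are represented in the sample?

Consecutive selections differ by k = 40, so their shift numbers differ by 40 mod 15 = 10.
gcd(40, 15) = 5, so the sample visits 15/5 = 3 distinct residues mod 15.
Start 31 is shift 1; the shifts hit are 1, 6, 11.

3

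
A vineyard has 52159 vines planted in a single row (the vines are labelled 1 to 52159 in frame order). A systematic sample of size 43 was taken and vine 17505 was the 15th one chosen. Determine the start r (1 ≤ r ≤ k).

523

k = 52159/43 = 1213
r = 17505 − (15−1)×1213 = 17505 − 16982 = 523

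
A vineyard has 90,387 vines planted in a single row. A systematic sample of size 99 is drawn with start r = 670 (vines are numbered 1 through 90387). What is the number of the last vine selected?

k = 90387/99 = 913
99th selection = r + (99−1)·k = 670 + 98×913 = 670 + 89474 = 90144

90144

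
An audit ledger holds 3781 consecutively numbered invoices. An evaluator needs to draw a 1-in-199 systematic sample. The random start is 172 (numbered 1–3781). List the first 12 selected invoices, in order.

172, 371, 570, 769, 968, 1167, 1366, 1565, 1764, 1963, 2162, 2361

invoice 1: 172
invoice 2: 172 + 199 = 371
invoice 3: 371 + 199 = 570
invoice 4: 570 + 199 = 769
invoice 5: 769 + 199 = 968
invoice 6: 968 + 199 = 1167
invoice 7: 1167 + 199 = 1366
invoice 8: 1366 + 199 = 1565
invoice 9: 1565 + 199 = 1764
invoice 10: 1764 + 199 = 1963
invoice 11: 1963 + 199 = 2162
invoice 12: 2162 + 199 = 2361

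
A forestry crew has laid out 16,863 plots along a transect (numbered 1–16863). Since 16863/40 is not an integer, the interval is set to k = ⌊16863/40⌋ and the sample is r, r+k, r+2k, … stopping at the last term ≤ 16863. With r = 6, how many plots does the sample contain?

41

k = ⌊16863/40⌋ = 421
Achieved size = ⌊(16863 − 6)/421⌋ + 1 = ⌊16857/421⌋ + 1 = 40 + 1 = 41
(last selection: 6 + 40×421 = 16846 ≤ 16863; next would be 17267 > 16863)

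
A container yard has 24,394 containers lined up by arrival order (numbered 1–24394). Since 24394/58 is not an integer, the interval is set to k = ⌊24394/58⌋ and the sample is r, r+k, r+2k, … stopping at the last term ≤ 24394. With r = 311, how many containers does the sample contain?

k = ⌊24394/58⌋ = 420
Achieved size = ⌊(24394 − 311)/420⌋ + 1 = ⌊24083/420⌋ + 1 = 57 + 1 = 58
(last selection: 311 + 57×420 = 24251 ≤ 24394; next would be 24671 > 24394)

58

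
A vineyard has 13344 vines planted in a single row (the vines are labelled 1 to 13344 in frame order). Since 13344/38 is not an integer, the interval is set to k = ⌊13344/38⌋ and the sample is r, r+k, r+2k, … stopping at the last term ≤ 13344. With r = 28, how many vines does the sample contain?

38

k = ⌊13344/38⌋ = 351
Achieved size = ⌊(13344 − 28)/351⌋ + 1 = ⌊13316/351⌋ + 1 = 37 + 1 = 38
(last selection: 28 + 37×351 = 13015 ≤ 13344; next would be 13366 > 13344)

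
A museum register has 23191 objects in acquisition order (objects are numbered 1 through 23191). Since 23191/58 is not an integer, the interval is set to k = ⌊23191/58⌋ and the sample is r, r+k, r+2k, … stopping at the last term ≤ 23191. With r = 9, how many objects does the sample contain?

59

k = ⌊23191/58⌋ = 399
Achieved size = ⌊(23191 − 9)/399⌋ + 1 = ⌊23182/399⌋ + 1 = 58 + 1 = 59
(last selection: 9 + 58×399 = 23151 ≤ 23191; next would be 23550 > 23191)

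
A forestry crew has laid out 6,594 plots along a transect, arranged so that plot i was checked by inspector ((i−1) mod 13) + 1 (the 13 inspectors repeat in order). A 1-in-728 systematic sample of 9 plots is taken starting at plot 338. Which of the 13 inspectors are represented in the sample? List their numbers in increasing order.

Consecutive selections differ by k = 728, so their inspector numbers differ by 728 mod 13 = 0.
gcd(728, 13) = 13, so the sample visits 13/13 = 1 distinct residues mod 13.
Start 338 is inspector 13; the inspectors hit are 13.

13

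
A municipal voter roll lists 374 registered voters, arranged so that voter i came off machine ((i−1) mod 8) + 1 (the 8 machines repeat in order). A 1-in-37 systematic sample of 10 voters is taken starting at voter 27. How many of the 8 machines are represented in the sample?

8

Consecutive selections differ by k = 37, so their machine numbers differ by 37 mod 8 = 5.
gcd(37, 8) = 1, so the sample visits 8/1 = 8 distinct residues mod 8.
Start 27 is machine 3; the machines hit are 1, 2, 3, 4, 5, 6, 7, 8.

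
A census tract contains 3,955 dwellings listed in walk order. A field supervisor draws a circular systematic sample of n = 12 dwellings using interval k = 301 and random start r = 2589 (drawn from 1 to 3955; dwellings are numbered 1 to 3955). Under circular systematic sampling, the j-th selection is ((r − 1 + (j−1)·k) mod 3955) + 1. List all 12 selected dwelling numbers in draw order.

Selection 1: 2589
Selection 2: 2589 + 301 = 2890
Selection 3: 2890 + 301 = 3191
Selection 4: 3191 + 301 = 3492
Selection 5: 3492 + 301 = 3793
Selection 6: 3793 + 301 = 4094 → 4094 − 3955 = 139
Selection 7: 139 + 301 = 440
Selection 8: 440 + 301 = 741
Selection 9: 741 + 301 = 1042
Selection 10: 1042 + 301 = 1343
Selection 11: 1343 + 301 = 1644
Selection 12: 1644 + 301 = 1945

2589, 2890, 3191, 3492, 3793, 139, 440, 741, 1042, 1343, 1644, 1945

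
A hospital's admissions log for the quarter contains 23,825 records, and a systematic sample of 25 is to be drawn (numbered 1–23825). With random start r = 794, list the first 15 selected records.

k = N/n = 23825/25 = 953
record 1: 794
record 2: 794 + 953 = 1747
record 3: 1747 + 953 = 2700
record 4: 2700 + 953 = 3653
record 5: 3653 + 953 = 4606
record 6: 4606 + 953 = 5559
record 7: 5559 + 953 = 6512
record 8: 6512 + 953 = 7465
record 9: 7465 + 953 = 8418
record 10: 8418 + 953 = 9371
record 11: 9371 + 953 = 10324
record 12: 10324 + 953 = 11277
record 13: 11277 + 953 = 12230
record 14: 12230 + 953 = 13183
record 15: 13183 + 953 = 14136

794, 1747, 2700, 3653, 4606, 5559, 6512, 7465, 8418, 9371, 10324, 11277, 12230, 13183, 14136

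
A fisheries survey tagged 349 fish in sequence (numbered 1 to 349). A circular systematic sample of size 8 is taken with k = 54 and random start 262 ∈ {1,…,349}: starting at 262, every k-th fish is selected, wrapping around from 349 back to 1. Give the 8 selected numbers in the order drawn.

262, 316, 21, 75, 129, 183, 237, 291

Selection 1: 262
Selection 2: 262 + 54 = 316
Selection 3: 316 + 54 = 370 → 370 − 349 = 21
Selection 4: 21 + 54 = 75
Selection 5: 75 + 54 = 129
Selection 6: 129 + 54 = 183
Selection 7: 183 + 54 = 237
Selection 8: 237 + 54 = 291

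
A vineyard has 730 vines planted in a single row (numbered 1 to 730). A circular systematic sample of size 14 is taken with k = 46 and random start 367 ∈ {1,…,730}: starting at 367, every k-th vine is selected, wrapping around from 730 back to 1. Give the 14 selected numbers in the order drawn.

367, 413, 459, 505, 551, 597, 643, 689, 5, 51, 97, 143, 189, 235

Selection 1: 367
Selection 2: 367 + 46 = 413
Selection 3: 413 + 46 = 459
Selection 4: 459 + 46 = 505
Selection 5: 505 + 46 = 551
Selection 6: 551 + 46 = 597
Selection 7: 597 + 46 = 643
Selection 8: 643 + 46 = 689
Selection 9: 689 + 46 = 735 → 735 − 730 = 5
Selection 10: 5 + 46 = 51
Selection 11: 51 + 46 = 97
Selection 12: 97 + 46 = 143
Selection 13: 143 + 46 = 189
Selection 14: 189 + 46 = 235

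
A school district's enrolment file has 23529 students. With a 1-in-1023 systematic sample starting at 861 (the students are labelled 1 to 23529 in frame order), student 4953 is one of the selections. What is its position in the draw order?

k = 1023
position = (4953 − 861)/1023 + 1 = 4092/1023 + 1 = 4 + 1 = 5

5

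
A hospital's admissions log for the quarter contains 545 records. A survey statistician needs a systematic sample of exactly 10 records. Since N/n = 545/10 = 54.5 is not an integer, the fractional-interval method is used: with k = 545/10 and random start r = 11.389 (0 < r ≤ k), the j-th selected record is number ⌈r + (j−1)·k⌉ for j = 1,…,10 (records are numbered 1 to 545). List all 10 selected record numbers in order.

j=1: r + 0k = 11.389 → ⌈·⌉ = 12
j=2: r + 1k = 65.889 → ⌈·⌉ = 66
j=3: r + 2k = 120.389 → ⌈·⌉ = 121
j=4: r + 3k = 174.889 → ⌈·⌉ = 175
j=5: r + 4k = 229.389 → ⌈·⌉ = 230
j=6: r + 5k = 283.889 → ⌈·⌉ = 284
j=7: r + 6k = 338.389 → ⌈·⌉ = 339
j=8: r + 7k = 392.889 → ⌈·⌉ = 393
j=9: r + 8k = 447.389 → ⌈·⌉ = 448
j=10: r + 9k = 501.889 → ⌈·⌉ = 502

12, 66, 121, 175, 230, 284, 339, 393, 448, 502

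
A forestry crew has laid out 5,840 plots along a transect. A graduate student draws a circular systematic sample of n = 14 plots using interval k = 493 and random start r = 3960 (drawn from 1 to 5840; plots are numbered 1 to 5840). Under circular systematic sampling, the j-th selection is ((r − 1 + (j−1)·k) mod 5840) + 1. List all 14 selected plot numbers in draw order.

Selection 1: 3960
Selection 2: 3960 + 493 = 4453
Selection 3: 4453 + 493 = 4946
Selection 4: 4946 + 493 = 5439
Selection 5: 5439 + 493 = 5932 → 5932 − 5840 = 92
Selection 6: 92 + 493 = 585
Selection 7: 585 + 493 = 1078
Selection 8: 1078 + 493 = 1571
Selection 9: 1571 + 493 = 2064
Selection 10: 2064 + 493 = 2557
Selection 11: 2557 + 493 = 3050
Selection 12: 3050 + 493 = 3543
Selection 13: 3543 + 493 = 4036
Selection 14: 4036 + 493 = 4529

3960, 4453, 4946, 5439, 92, 585, 1078, 1571, 2064, 2557, 3050, 3543, 4036, 4529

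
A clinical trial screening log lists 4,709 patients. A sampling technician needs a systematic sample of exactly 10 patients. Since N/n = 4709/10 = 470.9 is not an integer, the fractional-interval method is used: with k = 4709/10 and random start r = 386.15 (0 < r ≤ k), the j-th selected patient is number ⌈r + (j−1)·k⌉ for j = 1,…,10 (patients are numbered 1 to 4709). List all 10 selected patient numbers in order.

387, 858, 1328, 1799, 2270, 2741, 3212, 3683, 4154, 4625

j=1: r + 0k = 386.15 → ⌈·⌉ = 387
j=2: r + 1k = 857.05 → ⌈·⌉ = 858
j=3: r + 2k = 1327.95 → ⌈·⌉ = 1328
j=4: r + 3k = 1798.85 → ⌈·⌉ = 1799
j=5: r + 4k = 2269.75 → ⌈·⌉ = 2270
j=6: r + 5k = 2740.65 → ⌈·⌉ = 2741
j=7: r + 6k = 3211.55 → ⌈·⌉ = 3212
j=8: r + 7k = 3682.45 → ⌈·⌉ = 3683
j=9: r + 8k = 4153.35 → ⌈·⌉ = 4154
j=10: r + 9k = 4624.25 → ⌈·⌉ = 4625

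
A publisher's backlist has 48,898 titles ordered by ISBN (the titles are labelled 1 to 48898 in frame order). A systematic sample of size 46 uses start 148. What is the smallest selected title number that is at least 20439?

21408

k = 48898/46 = 1063
Steps past start: ⌈(20439 − 148)/1063⌉ = ⌈20291/1063⌉ = 20
Selected title: 148 + 20×1063 = 21408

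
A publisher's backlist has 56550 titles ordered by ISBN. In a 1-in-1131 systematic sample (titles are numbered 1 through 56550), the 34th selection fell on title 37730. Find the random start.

407

k = 1131
r = 37730 − (34−1)×1131 = 37730 − 37323 = 407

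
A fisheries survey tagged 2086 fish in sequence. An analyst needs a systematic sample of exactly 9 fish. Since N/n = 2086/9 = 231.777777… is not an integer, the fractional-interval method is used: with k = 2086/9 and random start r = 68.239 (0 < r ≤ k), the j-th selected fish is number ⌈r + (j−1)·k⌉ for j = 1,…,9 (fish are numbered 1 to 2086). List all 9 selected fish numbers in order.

69, 301, 532, 764, 996, 1228, 1459, 1691, 1923

j=1: r + 0k = 68.239 → ⌈·⌉ = 69
j=2: r + 1k = 300.016777… → ⌈·⌉ = 301
j=3: r + 2k = 531.794555… → ⌈·⌉ = 532
j=4: r + 3k = 763.572333… → ⌈·⌉ = 764
j=5: r + 4k = 995.350111… → ⌈·⌉ = 996
j=6: r + 5k = 1227.127888… → ⌈·⌉ = 1228
j=7: r + 6k = 1458.905666… → ⌈·⌉ = 1459
j=8: r + 7k = 1690.683444… → ⌈·⌉ = 1691
j=9: r + 8k = 1922.461222… → ⌈·⌉ = 1923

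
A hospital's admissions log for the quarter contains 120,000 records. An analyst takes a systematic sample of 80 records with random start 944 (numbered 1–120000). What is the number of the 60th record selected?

89444

k = 120000/80 = 1500
60th selection = r + (60−1)·k = 944 + 59×1500 = 944 + 88500 = 89444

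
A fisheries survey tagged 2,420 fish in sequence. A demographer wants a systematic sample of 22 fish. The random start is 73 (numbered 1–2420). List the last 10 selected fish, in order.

1393, 1503, 1613, 1723, 1833, 1943, 2053, 2163, 2273, 2383

k = N/n = 2420/22 = 110
13th selection = 73 + 12×110 = 1393
14th: 1393 + 110 = 1503
15th: 1503 + 110 = 1613
16th: 1613 + 110 = 1723
17th: 1723 + 110 = 1833
18th: 1833 + 110 = 1943
19th: 1943 + 110 = 2053
20th: 2053 + 110 = 2163
21st: 2163 + 110 = 2273
22nd: 2273 + 110 = 2383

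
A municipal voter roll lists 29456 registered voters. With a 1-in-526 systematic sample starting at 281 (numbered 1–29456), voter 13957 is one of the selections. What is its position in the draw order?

k = 526
position = (13957 − 281)/526 + 1 = 13676/526 + 1 = 26 + 1 = 27

27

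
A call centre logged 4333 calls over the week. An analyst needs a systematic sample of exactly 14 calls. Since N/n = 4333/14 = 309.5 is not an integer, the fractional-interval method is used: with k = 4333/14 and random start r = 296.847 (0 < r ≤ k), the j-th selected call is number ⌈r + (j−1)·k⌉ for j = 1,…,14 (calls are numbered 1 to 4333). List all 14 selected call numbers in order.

j=1: r + 0k = 296.847 → ⌈·⌉ = 297
j=2: r + 1k = 606.347 → ⌈·⌉ = 607
j=3: r + 2k = 915.847 → ⌈·⌉ = 916
j=4: r + 3k = 1225.347 → ⌈·⌉ = 1226
j=5: r + 4k = 1534.847 → ⌈·⌉ = 1535
j=6: r + 5k = 1844.347 → ⌈·⌉ = 1845
j=7: r + 6k = 2153.847 → ⌈·⌉ = 2154
j=8: r + 7k = 2463.347 → ⌈·⌉ = 2464
j=9: r + 8k = 2772.847 → ⌈·⌉ = 2773
j=10: r + 9k = 3082.347 → ⌈·⌉ = 3083
j=11: r + 10k = 3391.847 → ⌈·⌉ = 3392
j=12: r + 11k = 3701.347 → ⌈·⌉ = 3702
j=13: r + 12k = 4010.847 → ⌈·⌉ = 4011
j=14: r + 13k = 4320.347 → ⌈·⌉ = 4321

297, 607, 916, 1226, 1535, 1845, 2154, 2464, 2773, 3083, 3392, 3702, 4011, 4321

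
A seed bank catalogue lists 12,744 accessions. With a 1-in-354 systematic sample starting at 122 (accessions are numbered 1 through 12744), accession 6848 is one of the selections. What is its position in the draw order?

20

k = 354
position = (6848 − 122)/354 + 1 = 6726/354 + 1 = 19 + 1 = 20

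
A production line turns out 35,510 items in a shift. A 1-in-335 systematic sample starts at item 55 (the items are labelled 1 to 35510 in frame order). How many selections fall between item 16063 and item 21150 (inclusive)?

15

k = 335
First selection ≥ 16063: 55 + ⌈(16063−55)/335⌉·335 = 55 + 48×335 = 16135
Last selection ≤ 21150: 55 + ⌊(21150−55)/335⌋·335 = 55 + 62×335 = 20825
Count = 62 − 48 + 1 = 15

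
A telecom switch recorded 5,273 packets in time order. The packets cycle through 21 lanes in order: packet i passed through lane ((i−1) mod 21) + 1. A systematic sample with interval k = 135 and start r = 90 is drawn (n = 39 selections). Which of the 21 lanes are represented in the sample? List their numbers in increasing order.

3, 6, 9, 12, 15, 18, 21

Consecutive selections differ by k = 135, so their lane numbers differ by 135 mod 21 = 9.
gcd(135, 21) = 3, so the sample visits 21/3 = 7 distinct residues mod 21.
Start 90 is lane 6; the lanes hit are 3, 6, 9, 12, 15, 18, 21.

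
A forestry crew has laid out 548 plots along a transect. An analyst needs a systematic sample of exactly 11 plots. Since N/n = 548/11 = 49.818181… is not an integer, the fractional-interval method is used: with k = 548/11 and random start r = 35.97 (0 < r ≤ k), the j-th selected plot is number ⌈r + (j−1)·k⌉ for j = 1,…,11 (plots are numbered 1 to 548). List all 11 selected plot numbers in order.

36, 86, 136, 186, 236, 286, 335, 385, 435, 485, 535

j=1: r + 0k = 35.97 → ⌈·⌉ = 36
j=2: r + 1k = 85.788181… → ⌈·⌉ = 86
j=3: r + 2k = 135.606363… → ⌈·⌉ = 136
j=4: r + 3k = 185.424545… → ⌈·⌉ = 186
j=5: r + 4k = 235.242727… → ⌈·⌉ = 236
j=6: r + 5k = 285.060909… → ⌈·⌉ = 286
j=7: r + 6k = 334.879090… → ⌈·⌉ = 335
j=8: r + 7k = 384.697272… → ⌈·⌉ = 385
j=9: r + 8k = 434.515454… → ⌈·⌉ = 435
j=10: r + 9k = 484.333636… → ⌈·⌉ = 485
j=11: r + 10k = 534.151818… → ⌈·⌉ = 535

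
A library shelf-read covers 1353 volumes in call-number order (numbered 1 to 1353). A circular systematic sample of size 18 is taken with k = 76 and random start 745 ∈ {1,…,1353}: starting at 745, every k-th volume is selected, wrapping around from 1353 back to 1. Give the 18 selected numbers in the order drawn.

Selection 1: 745
Selection 2: 745 + 76 = 821
Selection 3: 821 + 76 = 897
Selection 4: 897 + 76 = 973
Selection 5: 973 + 76 = 1049
Selection 6: 1049 + 76 = 1125
Selection 7: 1125 + 76 = 1201
Selection 8: 1201 + 76 = 1277
Selection 9: 1277 + 76 = 1353
Selection 10: 1353 + 76 = 1429 → 1429 − 1353 = 76
Selection 11: 76 + 76 = 152
Selection 12: 152 + 76 = 228
Selection 13: 228 + 76 = 304
Selection 14: 304 + 76 = 380
Selection 15: 380 + 76 = 456
Selection 16: 456 + 76 = 532
Selection 17: 532 + 76 = 608
Selection 18: 608 + 76 = 684

745, 821, 897, 973, 1049, 1125, 1201, 1277, 1353, 76, 152, 228, 304, 380, 456, 532, 608, 684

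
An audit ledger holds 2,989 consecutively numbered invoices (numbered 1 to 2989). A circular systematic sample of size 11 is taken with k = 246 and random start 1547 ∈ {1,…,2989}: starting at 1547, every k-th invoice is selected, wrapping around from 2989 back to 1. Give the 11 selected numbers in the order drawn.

Selection 1: 1547
Selection 2: 1547 + 246 = 1793
Selection 3: 1793 + 246 = 2039
Selection 4: 2039 + 246 = 2285
Selection 5: 2285 + 246 = 2531
Selection 6: 2531 + 246 = 2777
Selection 7: 2777 + 246 = 3023 → 3023 − 2989 = 34
Selection 8: 34 + 246 = 280
Selection 9: 280 + 246 = 526
Selection 10: 526 + 246 = 772
Selection 11: 772 + 246 = 1018

1547, 1793, 2039, 2285, 2531, 2777, 34, 280, 526, 772, 1018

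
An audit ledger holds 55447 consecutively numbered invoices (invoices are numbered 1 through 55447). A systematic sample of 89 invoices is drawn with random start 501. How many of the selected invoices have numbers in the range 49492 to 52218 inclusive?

5

k = 55447/89 = 623
First selection ≥ 49492: 501 + ⌈(49492−501)/623⌉·623 = 501 + 79×623 = 49718
Last selection ≤ 52218: 501 + ⌊(52218−501)/623⌋·623 = 501 + 83×623 = 52210
Count = 83 − 79 + 1 = 5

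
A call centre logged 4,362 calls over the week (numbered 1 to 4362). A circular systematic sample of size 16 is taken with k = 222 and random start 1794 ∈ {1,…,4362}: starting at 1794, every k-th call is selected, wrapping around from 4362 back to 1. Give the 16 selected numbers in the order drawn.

Selection 1: 1794
Selection 2: 1794 + 222 = 2016
Selection 3: 2016 + 222 = 2238
Selection 4: 2238 + 222 = 2460
Selection 5: 2460 + 222 = 2682
Selection 6: 2682 + 222 = 2904
Selection 7: 2904 + 222 = 3126
Selection 8: 3126 + 222 = 3348
Selection 9: 3348 + 222 = 3570
Selection 10: 3570 + 222 = 3792
Selection 11: 3792 + 222 = 4014
Selection 12: 4014 + 222 = 4236
Selection 13: 4236 + 222 = 4458 → 4458 − 4362 = 96
Selection 14: 96 + 222 = 318
Selection 15: 318 + 222 = 540
Selection 16: 540 + 222 = 762

1794, 2016, 2238, 2460, 2682, 2904, 3126, 3348, 3570, 3792, 4014, 4236, 96, 318, 540, 762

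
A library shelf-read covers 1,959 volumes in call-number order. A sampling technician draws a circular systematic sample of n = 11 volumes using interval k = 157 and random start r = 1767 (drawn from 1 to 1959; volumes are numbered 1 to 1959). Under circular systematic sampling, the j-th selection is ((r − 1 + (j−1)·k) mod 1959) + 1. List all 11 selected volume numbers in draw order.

1767, 1924, 122, 279, 436, 593, 750, 907, 1064, 1221, 1378

Selection 1: 1767
Selection 2: 1767 + 157 = 1924
Selection 3: 1924 + 157 = 2081 → 2081 − 1959 = 122
Selection 4: 122 + 157 = 279
Selection 5: 279 + 157 = 436
Selection 6: 436 + 157 = 593
Selection 7: 593 + 157 = 750
Selection 8: 750 + 157 = 907
Selection 9: 907 + 157 = 1064
Selection 10: 1064 + 157 = 1221
Selection 11: 1221 + 157 = 1378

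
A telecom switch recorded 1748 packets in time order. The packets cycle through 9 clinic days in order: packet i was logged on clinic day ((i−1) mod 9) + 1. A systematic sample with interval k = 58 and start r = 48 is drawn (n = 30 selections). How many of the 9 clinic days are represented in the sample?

Consecutive selections differ by k = 58, so their clinic day numbers differ by 58 mod 9 = 4.
gcd(58, 9) = 1, so the sample visits 9/1 = 9 distinct residues mod 9.
Start 48 is clinic day 3; the clinic days hit are 1, 2, 3, 4, 5, 6, 7, 8, 9.

9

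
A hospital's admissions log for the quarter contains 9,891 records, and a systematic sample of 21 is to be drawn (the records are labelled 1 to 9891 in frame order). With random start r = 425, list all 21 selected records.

k = N/n = 9891/21 = 471
record 1: 425
record 2: 425 + 471 = 896
record 3: 896 + 471 = 1367
record 4: 1367 + 471 = 1838
record 5: 1838 + 471 = 2309
record 6: 2309 + 471 = 2780
record 7: 2780 + 471 = 3251
record 8: 3251 + 471 = 3722
record 9: 3722 + 471 = 4193
record 10: 4193 + 471 = 4664
record 11: 4664 + 471 = 5135
record 12: 5135 + 471 = 5606
record 13: 5606 + 471 = 6077
record 14: 6077 + 471 = 6548
record 15: 6548 + 471 = 7019
record 16: 7019 + 471 = 7490
record 17: 7490 + 471 = 7961
record 18: 7961 + 471 = 8432
record 19: 8432 + 471 = 8903
record 20: 8903 + 471 = 9374
record 21: 9374 + 471 = 9845

425, 896, 1367, 1838, 2309, 2780, 3251, 3722, 4193, 4664, 5135, 5606, 6077, 6548, 7019, 7490, 7961, 8432, 8903, 9374, 9845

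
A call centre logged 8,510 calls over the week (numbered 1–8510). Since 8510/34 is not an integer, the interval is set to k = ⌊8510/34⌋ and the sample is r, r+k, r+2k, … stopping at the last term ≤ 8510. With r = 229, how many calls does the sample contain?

k = ⌊8510/34⌋ = 250
Achieved size = ⌊(8510 − 229)/250⌋ + 1 = ⌊8281/250⌋ + 1 = 33 + 1 = 34
(last selection: 229 + 33×250 = 8479 ≤ 8510; next would be 8729 > 8510)

34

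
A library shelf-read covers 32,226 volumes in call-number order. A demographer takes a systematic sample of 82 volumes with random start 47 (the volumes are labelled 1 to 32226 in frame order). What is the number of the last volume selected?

k = 32226/82 = 393
82nd selection = r + (82−1)·k = 47 + 81×393 = 47 + 31833 = 31880

31880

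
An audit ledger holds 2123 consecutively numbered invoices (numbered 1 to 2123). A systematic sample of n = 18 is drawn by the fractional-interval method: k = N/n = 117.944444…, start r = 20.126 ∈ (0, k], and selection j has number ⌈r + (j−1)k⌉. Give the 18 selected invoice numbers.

21, 139, 257, 374, 492, 610, 728, 846, 964, 1082, 1200, 1318, 1436, 1554, 1672, 1790, 1908, 2026

j=1: r + 0k = 20.126 → ⌈·⌉ = 21
j=2: r + 1k = 138.070444… → ⌈·⌉ = 139
j=3: r + 2k = 256.014888… → ⌈·⌉ = 257
j=4: r + 3k = 373.959333… → ⌈·⌉ = 374
j=5: r + 4k = 491.903777… → ⌈·⌉ = 492
j=6: r + 5k = 609.848222… → ⌈·⌉ = 610
j=7: r + 6k = 727.792666… → ⌈·⌉ = 728
j=8: r + 7k = 845.737111… → ⌈·⌉ = 846
j=9: r + 8k = 963.681555… → ⌈·⌉ = 964
j=10: r + 9k = 1081.626 → ⌈·⌉ = 1082
j=11: r + 10k = 1199.570444… → ⌈·⌉ = 1200
j=12: r + 11k = 1317.514888… → ⌈·⌉ = 1318
j=13: r + 12k = 1435.459333… → ⌈·⌉ = 1436
j=14: r + 13k = 1553.403777… → ⌈·⌉ = 1554
j=15: r + 14k = 1671.348222… → ⌈·⌉ = 1672
j=16: r + 15k = 1789.292666… → ⌈·⌉ = 1790
j=17: r + 16k = 1907.237111… → ⌈·⌉ = 1908
j=18: r + 17k = 2025.181555… → ⌈·⌉ = 2026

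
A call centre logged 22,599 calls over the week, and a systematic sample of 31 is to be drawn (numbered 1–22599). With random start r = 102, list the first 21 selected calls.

102, 831, 1560, 2289, 3018, 3747, 4476, 5205, 5934, 6663, 7392, 8121, 8850, 9579, 10308, 11037, 11766, 12495, 13224, 13953, 14682

k = N/n = 22599/31 = 729
call 1: 102
call 2: 102 + 729 = 831
call 3: 831 + 729 = 1560
call 4: 1560 + 729 = 2289
call 5: 2289 + 729 = 3018
call 6: 3018 + 729 = 3747
call 7: 3747 + 729 = 4476
call 8: 4476 + 729 = 5205
call 9: 5205 + 729 = 5934
call 10: 5934 + 729 = 6663
call 11: 6663 + 729 = 7392
call 12: 7392 + 729 = 8121
call 13: 8121 + 729 = 8850
call 14: 8850 + 729 = 9579
call 15: 9579 + 729 = 10308
call 16: 10308 + 729 = 11037
call 17: 11037 + 729 = 11766
call 18: 11766 + 729 = 12495
call 19: 12495 + 729 = 13224
call 20: 13224 + 729 = 13953
call 21: 13953 + 729 = 14682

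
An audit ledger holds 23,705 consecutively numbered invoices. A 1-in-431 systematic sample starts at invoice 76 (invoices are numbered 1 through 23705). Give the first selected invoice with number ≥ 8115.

k = 431
Steps past start: ⌈(8115 − 76)/431⌉ = ⌈8039/431⌉ = 19
Selected invoice: 76 + 19×431 = 8265

8265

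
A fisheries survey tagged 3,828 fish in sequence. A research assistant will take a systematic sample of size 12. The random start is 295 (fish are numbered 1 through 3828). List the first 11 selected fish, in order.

k = N/n = 3828/12 = 319
fish 1: 295
fish 2: 295 + 319 = 614
fish 3: 614 + 319 = 933
fish 4: 933 + 319 = 1252
fish 5: 1252 + 319 = 1571
fish 6: 1571 + 319 = 1890
fish 7: 1890 + 319 = 2209
fish 8: 2209 + 319 = 2528
fish 9: 2528 + 319 = 2847
fish 10: 2847 + 319 = 3166
fish 11: 3166 + 319 = 3485

295, 614, 933, 1252, 1571, 1890, 2209, 2528, 2847, 3166, 3485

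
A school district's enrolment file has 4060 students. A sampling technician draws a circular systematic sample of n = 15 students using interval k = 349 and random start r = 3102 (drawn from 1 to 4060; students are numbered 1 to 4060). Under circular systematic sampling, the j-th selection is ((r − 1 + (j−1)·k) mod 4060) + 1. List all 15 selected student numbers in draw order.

Selection 1: 3102
Selection 2: 3102 + 349 = 3451
Selection 3: 3451 + 349 = 3800
Selection 4: 3800 + 349 = 4149 → 4149 − 4060 = 89
Selection 5: 89 + 349 = 438
Selection 6: 438 + 349 = 787
Selection 7: 787 + 349 = 1136
Selection 8: 1136 + 349 = 1485
Selection 9: 1485 + 349 = 1834
Selection 10: 1834 + 349 = 2183
Selection 11: 2183 + 349 = 2532
Selection 12: 2532 + 349 = 2881
Selection 13: 2881 + 349 = 3230
Selection 14: 3230 + 349 = 3579
Selection 15: 3579 + 349 = 3928

3102, 3451, 3800, 89, 438, 787, 1136, 1485, 1834, 2183, 2532, 2881, 3230, 3579, 3928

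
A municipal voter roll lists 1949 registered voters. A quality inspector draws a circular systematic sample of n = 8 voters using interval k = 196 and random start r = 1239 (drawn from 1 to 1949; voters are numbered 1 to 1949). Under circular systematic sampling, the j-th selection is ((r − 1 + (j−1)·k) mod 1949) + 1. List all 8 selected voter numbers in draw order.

Selection 1: 1239
Selection 2: 1239 + 196 = 1435
Selection 3: 1435 + 196 = 1631
Selection 4: 1631 + 196 = 1827
Selection 5: 1827 + 196 = 2023 → 2023 − 1949 = 74
Selection 6: 74 + 196 = 270
Selection 7: 270 + 196 = 466
Selection 8: 466 + 196 = 662

1239, 1435, 1631, 1827, 74, 270, 466, 662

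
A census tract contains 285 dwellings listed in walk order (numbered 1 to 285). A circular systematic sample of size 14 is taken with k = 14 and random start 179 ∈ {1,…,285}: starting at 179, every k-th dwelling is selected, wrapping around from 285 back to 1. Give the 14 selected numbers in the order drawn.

179, 193, 207, 221, 235, 249, 263, 277, 6, 20, 34, 48, 62, 76

Selection 1: 179
Selection 2: 179 + 14 = 193
Selection 3: 193 + 14 = 207
Selection 4: 207 + 14 = 221
Selection 5: 221 + 14 = 235
Selection 6: 235 + 14 = 249
Selection 7: 249 + 14 = 263
Selection 8: 263 + 14 = 277
Selection 9: 277 + 14 = 291 → 291 − 285 = 6
Selection 10: 6 + 14 = 20
Selection 11: 20 + 14 = 34
Selection 12: 34 + 14 = 48
Selection 13: 48 + 14 = 62
Selection 14: 62 + 14 = 76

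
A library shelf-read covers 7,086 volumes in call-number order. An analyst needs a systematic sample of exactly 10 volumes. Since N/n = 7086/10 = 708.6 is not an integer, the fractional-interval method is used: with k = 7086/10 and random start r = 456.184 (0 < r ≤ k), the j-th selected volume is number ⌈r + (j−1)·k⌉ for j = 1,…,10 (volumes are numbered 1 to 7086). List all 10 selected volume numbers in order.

j=1: r + 0k = 456.184 → ⌈·⌉ = 457
j=2: r + 1k = 1164.784 → ⌈·⌉ = 1165
j=3: r + 2k = 1873.384 → ⌈·⌉ = 1874
j=4: r + 3k = 2581.984 → ⌈·⌉ = 2582
j=5: r + 4k = 3290.584 → ⌈·⌉ = 3291
j=6: r + 5k = 3999.184 → ⌈·⌉ = 4000
j=7: r + 6k = 4707.784 → ⌈·⌉ = 4708
j=8: r + 7k = 5416.384 → ⌈·⌉ = 5417
j=9: r + 8k = 6124.984 → ⌈·⌉ = 6125
j=10: r + 9k = 6833.584 → ⌈·⌉ = 6834

457, 1165, 1874, 2582, 3291, 4000, 4708, 5417, 6125, 6834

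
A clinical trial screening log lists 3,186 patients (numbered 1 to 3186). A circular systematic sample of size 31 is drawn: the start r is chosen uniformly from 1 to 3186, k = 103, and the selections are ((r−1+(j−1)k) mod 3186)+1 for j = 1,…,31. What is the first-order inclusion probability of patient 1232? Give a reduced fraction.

31/3186

For each position j, as r ranges over 1…3186 the j-th selection hits every patient exactly once, so patient 1232 is selected for exactly 31 of the 3186 starts.
Inclusion probability = 31/3186.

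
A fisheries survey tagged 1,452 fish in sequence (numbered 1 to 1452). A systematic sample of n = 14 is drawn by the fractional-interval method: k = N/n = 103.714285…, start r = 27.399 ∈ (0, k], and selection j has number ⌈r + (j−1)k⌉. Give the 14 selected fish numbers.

28, 132, 235, 339, 443, 546, 650, 754, 858, 961, 1065, 1169, 1272, 1376

j=1: r + 0k = 27.399 → ⌈·⌉ = 28
j=2: r + 1k = 131.113285… → ⌈·⌉ = 132
j=3: r + 2k = 234.827571… → ⌈·⌉ = 235
j=4: r + 3k = 338.541857… → ⌈·⌉ = 339
j=5: r + 4k = 442.256142… → ⌈·⌉ = 443
j=6: r + 5k = 545.970428… → ⌈·⌉ = 546
j=7: r + 6k = 649.684714… → ⌈·⌉ = 650
j=8: r + 7k = 753.399 → ⌈·⌉ = 754
j=9: r + 8k = 857.113285… → ⌈·⌉ = 858
j=10: r + 9k = 960.827571… → ⌈·⌉ = 961
j=11: r + 10k = 1064.541857… → ⌈·⌉ = 1065
j=12: r + 11k = 1168.256142… → ⌈·⌉ = 1169
j=13: r + 12k = 1271.970428… → ⌈·⌉ = 1272
j=14: r + 13k = 1375.684714… → ⌈·⌉ = 1376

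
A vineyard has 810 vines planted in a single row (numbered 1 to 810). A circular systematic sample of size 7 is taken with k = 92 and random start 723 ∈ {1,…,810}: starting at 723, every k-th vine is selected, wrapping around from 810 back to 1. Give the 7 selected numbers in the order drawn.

723, 5, 97, 189, 281, 373, 465

Selection 1: 723
Selection 2: 723 + 92 = 815 → 815 − 810 = 5
Selection 3: 5 + 92 = 97
Selection 4: 97 + 92 = 189
Selection 5: 189 + 92 = 281
Selection 6: 281 + 92 = 373
Selection 7: 373 + 92 = 465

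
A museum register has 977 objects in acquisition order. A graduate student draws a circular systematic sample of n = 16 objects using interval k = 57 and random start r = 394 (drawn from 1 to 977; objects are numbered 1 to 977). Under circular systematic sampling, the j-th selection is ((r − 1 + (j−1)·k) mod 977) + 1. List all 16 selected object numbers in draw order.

Selection 1: 394
Selection 2: 394 + 57 = 451
Selection 3: 451 + 57 = 508
Selection 4: 508 + 57 = 565
Selection 5: 565 + 57 = 622
Selection 6: 622 + 57 = 679
Selection 7: 679 + 57 = 736
Selection 8: 736 + 57 = 793
Selection 9: 793 + 57 = 850
Selection 10: 850 + 57 = 907
Selection 11: 907 + 57 = 964
Selection 12: 964 + 57 = 1021 → 1021 − 977 = 44
Selection 13: 44 + 57 = 101
Selection 14: 101 + 57 = 158
Selection 15: 158 + 57 = 215
Selection 16: 215 + 57 = 272

394, 451, 508, 565, 622, 679, 736, 793, 850, 907, 964, 44, 101, 158, 215, 272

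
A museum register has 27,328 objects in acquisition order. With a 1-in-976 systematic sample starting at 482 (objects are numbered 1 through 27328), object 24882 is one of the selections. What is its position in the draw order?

k = 976
position = (24882 − 482)/976 + 1 = 24400/976 + 1 = 25 + 1 = 26

26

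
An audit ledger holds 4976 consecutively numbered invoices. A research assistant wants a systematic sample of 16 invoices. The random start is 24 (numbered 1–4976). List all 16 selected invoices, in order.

24, 335, 646, 957, 1268, 1579, 1890, 2201, 2512, 2823, 3134, 3445, 3756, 4067, 4378, 4689

k = N/n = 4976/16 = 311
invoice 1: 24
invoice 2: 24 + 311 = 335
invoice 3: 335 + 311 = 646
invoice 4: 646 + 311 = 957
invoice 5: 957 + 311 = 1268
invoice 6: 1268 + 311 = 1579
invoice 7: 1579 + 311 = 1890
invoice 8: 1890 + 311 = 2201
invoice 9: 2201 + 311 = 2512
invoice 10: 2512 + 311 = 2823
invoice 11: 2823 + 311 = 3134
invoice 12: 3134 + 311 = 3445
invoice 13: 3445 + 311 = 3756
invoice 14: 3756 + 311 = 4067
invoice 15: 4067 + 311 = 4378
invoice 16: 4378 + 311 = 4689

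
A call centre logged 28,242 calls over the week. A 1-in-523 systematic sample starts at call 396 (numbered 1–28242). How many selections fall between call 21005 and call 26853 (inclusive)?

11

k = 523
First selection ≥ 21005: 396 + ⌈(21005−396)/523⌉·523 = 396 + 40×523 = 21316
Last selection ≤ 26853: 396 + ⌊(26853−396)/523⌋·523 = 396 + 50×523 = 26546
Count = 50 − 40 + 1 = 11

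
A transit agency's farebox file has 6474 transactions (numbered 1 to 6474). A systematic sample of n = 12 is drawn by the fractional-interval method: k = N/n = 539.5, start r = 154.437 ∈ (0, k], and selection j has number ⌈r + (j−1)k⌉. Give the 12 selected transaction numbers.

j=1: r + 0k = 154.437 → ⌈·⌉ = 155
j=2: r + 1k = 693.937 → ⌈·⌉ = 694
j=3: r + 2k = 1233.437 → ⌈·⌉ = 1234
j=4: r + 3k = 1772.937 → ⌈·⌉ = 1773
j=5: r + 4k = 2312.437 → ⌈·⌉ = 2313
j=6: r + 5k = 2851.937 → ⌈·⌉ = 2852
j=7: r + 6k = 3391.437 → ⌈·⌉ = 3392
j=8: r + 7k = 3930.937 → ⌈·⌉ = 3931
j=9: r + 8k = 4470.437 → ⌈·⌉ = 4471
j=10: r + 9k = 5009.937 → ⌈·⌉ = 5010
j=11: r + 10k = 5549.437 → ⌈·⌉ = 5550
j=12: r + 11k = 6088.937 → ⌈·⌉ = 6089

155, 694, 1234, 1773, 2313, 2852, 3392, 3931, 4471, 5010, 5550, 6089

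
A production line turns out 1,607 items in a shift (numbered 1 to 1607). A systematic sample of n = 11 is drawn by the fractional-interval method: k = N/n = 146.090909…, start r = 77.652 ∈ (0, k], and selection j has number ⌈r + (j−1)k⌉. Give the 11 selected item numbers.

j=1: r + 0k = 77.652 → ⌈·⌉ = 78
j=2: r + 1k = 223.742909… → ⌈·⌉ = 224
j=3: r + 2k = 369.833818… → ⌈·⌉ = 370
j=4: r + 3k = 515.924727… → ⌈·⌉ = 516
j=5: r + 4k = 662.015636… → ⌈·⌉ = 663
j=6: r + 5k = 808.106545… → ⌈·⌉ = 809
j=7: r + 6k = 954.197454… → ⌈·⌉ = 955
j=8: r + 7k = 1100.288363… → ⌈·⌉ = 1101
j=9: r + 8k = 1246.379272… → ⌈·⌉ = 1247
j=10: r + 9k = 1392.470181… → ⌈·⌉ = 1393
j=11: r + 10k = 1538.561090… → ⌈·⌉ = 1539

78, 224, 370, 516, 663, 809, 955, 1101, 1247, 1393, 1539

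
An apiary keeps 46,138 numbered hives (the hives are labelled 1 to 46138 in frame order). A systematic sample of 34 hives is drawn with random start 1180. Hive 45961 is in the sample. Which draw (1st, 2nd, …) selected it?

34

k = 46138/34 = 1357
position = (45961 − 1180)/1357 + 1 = 44781/1357 + 1 = 33 + 1 = 34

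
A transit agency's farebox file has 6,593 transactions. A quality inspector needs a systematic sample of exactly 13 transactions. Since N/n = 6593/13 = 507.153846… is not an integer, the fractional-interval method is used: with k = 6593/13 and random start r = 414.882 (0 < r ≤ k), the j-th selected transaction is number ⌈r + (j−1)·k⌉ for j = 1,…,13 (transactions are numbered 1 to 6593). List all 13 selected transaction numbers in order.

j=1: r + 0k = 414.882 → ⌈·⌉ = 415
j=2: r + 1k = 922.035846… → ⌈·⌉ = 923
j=3: r + 2k = 1429.189692… → ⌈·⌉ = 1430
j=4: r + 3k = 1936.343538… → ⌈·⌉ = 1937
j=5: r + 4k = 2443.497384… → ⌈·⌉ = 2444
j=6: r + 5k = 2950.651230… → ⌈·⌉ = 2951
j=7: r + 6k = 3457.805076… → ⌈·⌉ = 3458
j=8: r + 7k = 3964.958923… → ⌈·⌉ = 3965
j=9: r + 8k = 4472.112769… → ⌈·⌉ = 4473
j=10: r + 9k = 4979.266615… → ⌈·⌉ = 4980
j=11: r + 10k = 5486.420461… → ⌈·⌉ = 5487
j=12: r + 11k = 5993.574307… → ⌈·⌉ = 5994
j=13: r + 12k = 6500.728153… → ⌈·⌉ = 6501

415, 923, 1430, 1937, 2444, 2951, 3458, 3965, 4473, 4980, 5487, 5994, 6501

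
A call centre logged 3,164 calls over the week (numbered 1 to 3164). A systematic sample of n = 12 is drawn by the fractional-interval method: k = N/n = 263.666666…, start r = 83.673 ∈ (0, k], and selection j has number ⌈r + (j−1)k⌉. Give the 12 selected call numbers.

84, 348, 612, 875, 1139, 1403, 1666, 1930, 2194, 2457, 2721, 2985

j=1: r + 0k = 83.673 → ⌈·⌉ = 84
j=2: r + 1k = 347.339666… → ⌈·⌉ = 348
j=3: r + 2k = 611.006333… → ⌈·⌉ = 612
j=4: r + 3k = 874.673 → ⌈·⌉ = 875
j=5: r + 4k = 1138.339666… → ⌈·⌉ = 1139
j=6: r + 5k = 1402.006333… → ⌈·⌉ = 1403
j=7: r + 6k = 1665.673 → ⌈·⌉ = 1666
j=8: r + 7k = 1929.339666… → ⌈·⌉ = 1930
j=9: r + 8k = 2193.006333… → ⌈·⌉ = 2194
j=10: r + 9k = 2456.673 → ⌈·⌉ = 2457
j=11: r + 10k = 2720.339666… → ⌈·⌉ = 2721
j=12: r + 11k = 2984.006333… → ⌈·⌉ = 2985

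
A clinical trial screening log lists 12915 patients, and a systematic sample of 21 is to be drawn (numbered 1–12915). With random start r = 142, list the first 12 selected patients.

142, 757, 1372, 1987, 2602, 3217, 3832, 4447, 5062, 5677, 6292, 6907

k = N/n = 12915/21 = 615
patient 1: 142
patient 2: 142 + 615 = 757
patient 3: 757 + 615 = 1372
patient 4: 1372 + 615 = 1987
patient 5: 1987 + 615 = 2602
patient 6: 2602 + 615 = 3217
patient 7: 3217 + 615 = 3832
patient 8: 3832 + 615 = 4447
patient 9: 4447 + 615 = 5062
patient 10: 5062 + 615 = 5677
patient 11: 5677 + 615 = 6292
patient 12: 6292 + 615 = 6907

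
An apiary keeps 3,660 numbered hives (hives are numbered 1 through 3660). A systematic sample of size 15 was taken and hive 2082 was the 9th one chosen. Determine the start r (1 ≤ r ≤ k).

k = 3660/15 = 244
r = 2082 − (9−1)×244 = 2082 − 1952 = 130

130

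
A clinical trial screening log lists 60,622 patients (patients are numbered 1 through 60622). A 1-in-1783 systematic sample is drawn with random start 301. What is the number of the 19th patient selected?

32395

k = 1783
19th selection = r + (19−1)·k = 301 + 18×1783 = 301 + 32094 = 32395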